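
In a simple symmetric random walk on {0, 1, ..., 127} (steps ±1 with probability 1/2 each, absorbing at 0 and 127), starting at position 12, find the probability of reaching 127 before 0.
P(hit 127 before 0) = 12/127

Let u_k = P(hit 127 before 0 | start at k). Then u_0 = 0, u_127 = 1, and u_k = u_{k-1}/2 + u_{k+1}/2 for 1 ≤ k ≤ 126. This harmonic recurrence is solved by u_k = k/127, giving u_12 = 12/127.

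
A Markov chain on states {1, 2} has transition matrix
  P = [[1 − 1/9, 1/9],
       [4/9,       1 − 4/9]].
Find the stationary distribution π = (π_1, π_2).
π_1 = 4/5, π_2 = 1/5

Solve πP = π with π_1 + π_2 = 1. From πP = π: π_1 · (1 − 1/9) + π_2 · 4/9 = π_1 ⇒ π_2 · 4/9 = π_1 · 1/9 ⇒ π_2/π_1 = (1/9)/(4/9) = 1/4. Together with π_1 + π_2 = 1:
  π_1 = (4/9)/(1/9 + 4/9) = (4/9)/(5/9) = 4/5,
  π_2 = (1/9)/(1/9 + 4/9) = (1/9)/(5/9) = 1/5.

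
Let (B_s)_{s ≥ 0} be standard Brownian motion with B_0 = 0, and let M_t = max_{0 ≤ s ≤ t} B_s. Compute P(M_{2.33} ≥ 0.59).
P(M_{2.33} ≥ 0.59) = 2·P(B_{2.33} ≥ 0.59) = 2(1 − Φ(0.59/√2.33)) ≈ 0.6991

By the reflection principle for Brownian motion, P(M_t ≥ a) = 2 · P(B_t ≥ a) for a ≥ 0. Since B_t ~ N(0, t), P(B_t ≥ 0.59) = 1 − Φ(0.59/√t) = 1 − Φ(0.59/√2.33) = 1 − Φ(0.3865). So
  P(M_{2.33} ≥ 0.59) = 2(1 − Φ(0.3865)) ≈ 0.6991.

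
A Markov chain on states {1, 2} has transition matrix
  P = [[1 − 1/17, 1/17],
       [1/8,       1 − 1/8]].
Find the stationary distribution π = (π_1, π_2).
π_1 = 17/25, π_2 = 8/25

Solve πP = π with π_1 + π_2 = 1. From πP = π: π_1 · (1 − 1/17) + π_2 · 1/8 = π_1 ⇒ π_2 · 1/8 = π_1 · 1/17 ⇒ π_2/π_1 = (1/17)/(1/8) = 8/17. Together with π_1 + π_2 = 1:
  π_1 = (1/8)/(1/17 + 1/8) = (1/8)/(25/136) = 17/25,
  π_2 = (1/17)/(1/17 + 1/8) = (1/17)/(25/136) = 8/25.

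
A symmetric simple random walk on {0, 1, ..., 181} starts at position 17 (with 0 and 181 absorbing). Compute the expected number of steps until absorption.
E[τ | X_0 = 17] = 2788

Let v_k = E[τ | X_0 = k]. Boundary: v_0 = v_181 = 0. Recurrence: v_k = 1 + (v_{k-1} + v_{k+1})/2 for 1 ≤ k ≤ 180. The particular solution to v_k − (v_{k-1} + v_{k+1})/2 = 1 is v_k = −k^2. Adding homogeneous solution A + B k and matching boundaries gives v_k = k (181 − k). Substituting k = 17: v_17 = 17 · 164 = 2788.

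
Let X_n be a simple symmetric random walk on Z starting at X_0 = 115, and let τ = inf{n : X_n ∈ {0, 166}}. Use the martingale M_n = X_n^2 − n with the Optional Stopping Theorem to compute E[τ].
E[τ] = 5865

M_n = X_n^2 − n is a martingale (since E[X_{n+1}^2 | F_n] = X_n^2 + 1). By OST (τ has finite mean in a bounded region), E[M_τ] = E[M_0] = X_0^2 − 0 = 115^2 = 13225. Also E[M_τ] = E[X_τ^2] − E[τ]. The walk exits at 0 or 166, with P(hit 166 first) = 115/166, so E[X_τ^2] = 166^2 · 115/166 + 0 = 19090. Thus E[τ] = E[X_τ^2] − E[M_τ] = 19090 − 13225 = 5865 = 115(166 − 115) = 5865.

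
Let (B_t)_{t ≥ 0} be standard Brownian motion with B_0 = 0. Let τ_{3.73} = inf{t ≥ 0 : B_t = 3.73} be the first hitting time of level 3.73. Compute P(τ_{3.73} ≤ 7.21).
P(τ_{3.73} ≤ 7.21) = 2(1 − Φ(3.73/√7.21)) = 2(1 − Φ(1.3891)) ≈ 0.1648

By the reflection principle for standard BM, P(τ_b ≤ t) = 2 · P(B_t ≥ b). Since B_t ~ N(0, t), P(B_t ≥ 3.73) = 1 − Φ(3.73/√t) = 1 − Φ(3.73/√7.21) = 1 − Φ(1.3891) ≈ 0.08240. Doubling: P(τ_{3.73} ≤ 7.21) ≈ 2 · 0.08240 = 0.16480 ≈ 0.1648.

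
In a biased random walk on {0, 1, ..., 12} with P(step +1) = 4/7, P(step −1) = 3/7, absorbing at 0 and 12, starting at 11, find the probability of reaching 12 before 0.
P(hit 12 before 0) = (1 − (3/4)^11) / (1 − (3/4)^12) = 16068628/16245775

Let u_k denote P(reach 12 before 0 | start at k). Boundary: u_0 = 0, u_12 = 1. Recurrence: u_k = 4/7·u_{k+1} + 3/7·u_{k-1} for 1 ≤ k ≤ 11. Try u_k = A + B·r^k with r = q/p = (3/7)/(4/7) = 3/4. Substitution satisfies the recurrence; boundary conditions give:
  u_k = (1 − r^k) / (1 − r^N) = (1 − (3/4)^11) / (1 − (3/4)^12) = 16068628/16245775.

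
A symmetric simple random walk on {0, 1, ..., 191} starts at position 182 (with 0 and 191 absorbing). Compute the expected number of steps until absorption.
E[τ | X_0 = 182] = 1638

Let v_k = E[τ | X_0 = k]. Boundary: v_0 = v_191 = 0. Recurrence: v_k = 1 + (v_{k-1} + v_{k+1})/2 for 1 ≤ k ≤ 190. The particular solution to v_k − (v_{k-1} + v_{k+1})/2 = 1 is v_k = −k^2. Adding homogeneous solution A + B k and matching boundaries gives v_k = k (191 − k). Substituting k = 182: v_182 = 182 · 9 = 1638.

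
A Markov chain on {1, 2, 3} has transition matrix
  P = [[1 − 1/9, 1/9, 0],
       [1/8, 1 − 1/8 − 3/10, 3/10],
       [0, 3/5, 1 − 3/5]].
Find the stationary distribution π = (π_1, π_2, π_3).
π = (3/7, 8/21, 4/21)

This is a birth-death chain on three states, which satisfies detailed balance: π_1 · P_{12} = π_2 · P_{21} and π_2 · P_{23} = π_3 · P_{32}.
From π_1 · 1/9 = π_2 · 1/8: π_2/π_1 = (1/9)/(1/8) = 8/9.
From π_2 · 3/10 = π_3 · 3/5: π_3/π_2 = (3/10)/(3/5) = 1/2.
Take π_1 proportional to 1; then unnormalized π = (1, 8/9, 4/9). Normalize by dividing by the sum 7/3:
  π = (3/7, 8/21, 4/21).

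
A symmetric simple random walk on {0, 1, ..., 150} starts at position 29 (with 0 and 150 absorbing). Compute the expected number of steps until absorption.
E[τ | X_0 = 29] = 3509

Let v_k = E[τ | X_0 = k]. Boundary: v_0 = v_150 = 0. Recurrence: v_k = 1 + (v_{k-1} + v_{k+1})/2 for 1 ≤ k ≤ 149. The particular solution to v_k − (v_{k-1} + v_{k+1})/2 = 1 is v_k = −k^2. Adding homogeneous solution A + B k and matching boundaries gives v_k = k (150 − k). Substituting k = 29: v_29 = 29 · 121 = 3509.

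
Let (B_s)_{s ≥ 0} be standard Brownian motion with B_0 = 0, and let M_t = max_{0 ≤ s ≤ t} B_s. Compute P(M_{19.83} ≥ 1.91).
P(M_{19.83} ≥ 1.91) = 2·P(B_{19.83} ≥ 1.91) = 2(1 − Φ(1.91/√19.83)) ≈ 0.6680

By the reflection principle for Brownian motion, P(M_t ≥ a) = 2 · P(B_t ≥ a) for a ≥ 0. Since B_t ~ N(0, t), P(B_t ≥ 1.91) = 1 − Φ(1.91/√t) = 1 − Φ(1.91/√19.83) = 1 − Φ(0.4289). So
  P(M_{19.83} ≥ 1.91) = 2(1 − Φ(0.4289)) ≈ 0.6680.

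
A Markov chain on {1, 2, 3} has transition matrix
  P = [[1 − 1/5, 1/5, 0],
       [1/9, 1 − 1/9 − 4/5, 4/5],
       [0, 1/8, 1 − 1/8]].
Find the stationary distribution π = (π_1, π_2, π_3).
π = (25/358, 45/358, 144/179)

This is a birth-death chain on three states, which satisfies detailed balance: π_1 · P_{12} = π_2 · P_{21} and π_2 · P_{23} = π_3 · P_{32}.
From π_1 · 1/5 = π_2 · 1/9: π_2/π_1 = (1/5)/(1/9) = 9/5.
From π_2 · 4/5 = π_3 · 1/8: π_3/π_2 = (4/5)/(1/8) = 32/5.
Take π_1 proportional to 1; then unnormalized π = (1, 9/5, 288/25). Normalize by dividing by the sum 358/25:
  π = (25/358, 45/358, 144/179).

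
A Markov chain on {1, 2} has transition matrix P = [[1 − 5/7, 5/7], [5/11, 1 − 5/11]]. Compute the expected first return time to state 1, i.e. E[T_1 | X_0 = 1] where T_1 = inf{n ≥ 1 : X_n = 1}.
E[T_1 | X_0 = 1] = 1/π_1 = 18/7

For an irreducible recurrent Markov chain with stationary distribution π, E[T_i | X_0 = i] = 1/π_i (Kac's formula). Here π_1 = (5/11)/(5/7 + 5/11) = (5/11)/(90/77) = 7/18, so E[T_1 | X_0 = 1] = 1/π_1 = (5/7 + 5/11)/(5/11) = (90/77)/(5/11) = 18/7.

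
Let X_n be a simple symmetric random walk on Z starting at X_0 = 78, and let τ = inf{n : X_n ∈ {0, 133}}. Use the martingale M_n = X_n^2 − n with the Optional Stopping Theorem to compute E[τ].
E[τ] = 4290

M_n = X_n^2 − n is a martingale (since E[X_{n+1}^2 | F_n] = X_n^2 + 1). By OST (τ has finite mean in a bounded region), E[M_τ] = E[M_0] = X_0^2 − 0 = 78^2 = 6084. Also E[M_τ] = E[X_τ^2] − E[τ]. The walk exits at 0 or 133, with P(hit 133 first) = 78/133, so E[X_τ^2] = 133^2 · 78/133 + 0 = 10374. Thus E[τ] = E[X_τ^2] − E[M_τ] = 10374 − 6084 = 4290 = 78(133 − 78) = 4290.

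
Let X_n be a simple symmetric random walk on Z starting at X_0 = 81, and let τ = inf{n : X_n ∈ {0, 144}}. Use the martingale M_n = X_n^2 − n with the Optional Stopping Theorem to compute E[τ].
E[τ] = 5103

M_n = X_n^2 − n is a martingale (since E[X_{n+1}^2 | F_n] = X_n^2 + 1). By OST (τ has finite mean in a bounded region), E[M_τ] = E[M_0] = X_0^2 − 0 = 81^2 = 6561. Also E[M_τ] = E[X_τ^2] − E[τ]. The walk exits at 0 or 144, with P(hit 144 first) = 81/144, so E[X_τ^2] = 144^2 · 81/144 + 0 = 11664. Thus E[τ] = E[X_τ^2] − E[M_τ] = 11664 − 6561 = 5103 = 81(144 − 81) = 5103.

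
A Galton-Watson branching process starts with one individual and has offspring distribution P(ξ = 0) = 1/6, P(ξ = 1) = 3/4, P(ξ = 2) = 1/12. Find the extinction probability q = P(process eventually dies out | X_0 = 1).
q = 1

Mean offspring μ = 0·1/6 + 1·3/4 + 2·1/12 = 11/12 ≤ 1. For μ ≤ 1 with offspring not concentrated at 1, the Galton-Watson process goes extinct almost surely, so q = 1.
(Algebraic check: The pgf is f(s) = 1/6 + 3/4·s + 1/12·s². The extinction probability q is the smallest fixed point of f in [0, 1]. Setting s = f(s):
  1/12·s² + (3/4 − 1)·s + 1/6 = 0
  1/12·s² − (1/6 + 1/12)·s + 1/6 = 0
which factors as (s − 1)·(1/12·s − 1/6) = 0, giving roots s = 1 and s = (1/6)/(1/12) = 2. Since 2 ≥ 1, the smallest root in [0, 1] is s = 1.)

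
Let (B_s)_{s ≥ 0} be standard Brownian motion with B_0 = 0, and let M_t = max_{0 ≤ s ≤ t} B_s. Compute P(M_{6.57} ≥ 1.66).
P(M_{6.57} ≥ 1.66) = 2·P(B_{6.57} ≥ 1.66) = 2(1 − Φ(1.66/√6.57)) ≈ 0.5172

By the reflection principle for Brownian motion, P(M_t ≥ a) = 2 · P(B_t ≥ a) for a ≥ 0. Since B_t ~ N(0, t), P(B_t ≥ 1.66) = 1 − Φ(1.66/√t) = 1 − Φ(1.66/√6.57) = 1 − Φ(0.6476). So
  P(M_{6.57} ≥ 1.66) = 2(1 − Φ(0.6476)) ≈ 0.5172.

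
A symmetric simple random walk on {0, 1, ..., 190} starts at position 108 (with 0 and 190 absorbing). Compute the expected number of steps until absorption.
E[τ | X_0 = 108] = 8856

Let v_k = E[τ | X_0 = k]. Boundary: v_0 = v_190 = 0. Recurrence: v_k = 1 + (v_{k-1} + v_{k+1})/2 for 1 ≤ k ≤ 189. The particular solution to v_k − (v_{k-1} + v_{k+1})/2 = 1 is v_k = −k^2. Adding homogeneous solution A + B k and matching boundaries gives v_k = k (190 − k). Substituting k = 108: v_108 = 108 · 82 = 8856.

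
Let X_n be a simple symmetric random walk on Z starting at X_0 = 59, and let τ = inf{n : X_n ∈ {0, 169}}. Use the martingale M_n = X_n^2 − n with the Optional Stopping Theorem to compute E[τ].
E[τ] = 6490

M_n = X_n^2 − n is a martingale (since E[X_{n+1}^2 | F_n] = X_n^2 + 1). By OST (τ has finite mean in a bounded region), E[M_τ] = E[M_0] = X_0^2 − 0 = 59^2 = 3481. Also E[M_τ] = E[X_τ^2] − E[τ]. The walk exits at 0 or 169, with P(hit 169 first) = 59/169, so E[X_τ^2] = 169^2 · 59/169 + 0 = 9971. Thus E[τ] = E[X_τ^2] − E[M_τ] = 9971 − 3481 = 6490 = 59(169 − 59) = 6490.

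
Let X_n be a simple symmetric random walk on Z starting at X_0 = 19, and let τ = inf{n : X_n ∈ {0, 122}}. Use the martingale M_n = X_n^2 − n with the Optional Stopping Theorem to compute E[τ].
E[τ] = 1957

M_n = X_n^2 − n is a martingale (since E[X_{n+1}^2 | F_n] = X_n^2 + 1). By OST (τ has finite mean in a bounded region), E[M_τ] = E[M_0] = X_0^2 − 0 = 19^2 = 361. Also E[M_τ] = E[X_τ^2] − E[τ]. The walk exits at 0 or 122, with P(hit 122 first) = 19/122, so E[X_τ^2] = 122^2 · 19/122 + 0 = 2318. Thus E[τ] = E[X_τ^2] − E[M_τ] = 2318 − 361 = 1957 = 19(122 − 19) = 1957.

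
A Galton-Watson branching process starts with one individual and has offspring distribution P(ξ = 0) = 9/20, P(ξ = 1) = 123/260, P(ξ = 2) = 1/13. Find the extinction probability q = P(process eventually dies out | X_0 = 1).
q = 1

Mean offspring μ = 0·9/20 + 1·123/260 + 2·1/13 = 163/260 ≤ 1. For μ ≤ 1 with offspring not concentrated at 1, the Galton-Watson process goes extinct almost surely, so q = 1.
(Algebraic check: The pgf is f(s) = 9/20 + 123/260·s + 1/13·s². The extinction probability q is the smallest fixed point of f in [0, 1]. Setting s = f(s):
  1/13·s² + (123/260 − 1)·s + 9/20 = 0
  1/13·s² − (9/20 + 1/13)·s + 9/20 = 0
which factors as (s − 1)·(1/13·s − 9/20) = 0, giving roots s = 1 and s = (9/20)/(1/13) = 117/20. Since 117/20 ≥ 1, the smallest root in [0, 1] is s = 1.)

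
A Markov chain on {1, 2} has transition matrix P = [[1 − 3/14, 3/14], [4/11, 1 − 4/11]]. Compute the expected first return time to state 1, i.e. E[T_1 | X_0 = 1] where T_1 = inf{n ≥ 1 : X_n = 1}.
E[T_1 | X_0 = 1] = 1/π_1 = 89/56

For an irreducible recurrent Markov chain with stationary distribution π, E[T_i | X_0 = i] = 1/π_i (Kac's formula). Here π_1 = (4/11)/(3/14 + 4/11) = (4/11)/(89/154) = 56/89, so E[T_1 | X_0 = 1] = 1/π_1 = (3/14 + 4/11)/(4/11) = (89/154)/(4/11) = 89/56.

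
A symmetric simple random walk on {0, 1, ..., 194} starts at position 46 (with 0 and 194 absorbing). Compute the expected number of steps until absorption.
E[τ | X_0 = 46] = 6808

Let v_k = E[τ | X_0 = k]. Boundary: v_0 = v_194 = 0. Recurrence: v_k = 1 + (v_{k-1} + v_{k+1})/2 for 1 ≤ k ≤ 193. The particular solution to v_k − (v_{k-1} + v_{k+1})/2 = 1 is v_k = −k^2. Adding homogeneous solution A + B k and matching boundaries gives v_k = k (194 − k). Substituting k = 46: v_46 = 46 · 148 = 6808.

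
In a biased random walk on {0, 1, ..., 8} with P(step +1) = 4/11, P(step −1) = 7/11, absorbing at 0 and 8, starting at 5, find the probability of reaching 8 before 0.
P(hit 8 before 0) = (1 − (7/4)^5) / (1 − (7/4)^8) = 336704/1899755

Let u_k denote P(reach 8 before 0 | start at k). Boundary: u_0 = 0, u_8 = 1. Recurrence: u_k = 4/11·u_{k+1} + 7/11·u_{k-1} for 1 ≤ k ≤ 7. Try u_k = A + B·r^k with r = q/p = (7/11)/(4/11) = 7/4. Substitution satisfies the recurrence; boundary conditions give:
  u_k = (1 − r^k) / (1 − r^N) = (1 − (7/4)^5) / (1 − (7/4)^8) = 336704/1899755.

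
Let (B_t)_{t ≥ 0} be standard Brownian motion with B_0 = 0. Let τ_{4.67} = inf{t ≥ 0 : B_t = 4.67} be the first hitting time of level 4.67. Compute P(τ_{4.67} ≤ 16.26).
P(τ_{4.67} ≤ 16.26) = 2(1 − Φ(4.67/√16.26)) = 2(1 − Φ(1.1581)) ≈ 0.2468

By the reflection principle for standard BM, P(τ_b ≤ t) = 2 · P(B_t ≥ b). Since B_t ~ N(0, t), P(B_t ≥ 4.67) = 1 − Φ(4.67/√t) = 1 − Φ(4.67/√16.26) = 1 − Φ(1.1581) ≈ 0.12341. Doubling: P(τ_{4.67} ≤ 16.26) ≈ 2 · 0.12341 = 0.24682 ≈ 0.2468.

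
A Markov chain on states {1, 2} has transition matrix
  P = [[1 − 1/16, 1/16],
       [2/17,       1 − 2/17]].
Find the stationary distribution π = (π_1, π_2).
π_1 = 32/49, π_2 = 17/49

Solve πP = π with π_1 + π_2 = 1. From πP = π: π_1 · (1 − 1/16) + π_2 · 2/17 = π_1 ⇒ π_2 · 2/17 = π_1 · 1/16 ⇒ π_2/π_1 = (1/16)/(2/17) = 17/32. Together with π_1 + π_2 = 1:
  π_1 = (2/17)/(1/16 + 2/17) = (2/17)/(49/272) = 32/49,
  π_2 = (1/16)/(1/16 + 2/17) = (1/16)/(49/272) = 17/49.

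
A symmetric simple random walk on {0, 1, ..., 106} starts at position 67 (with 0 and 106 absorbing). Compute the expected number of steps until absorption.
E[τ | X_0 = 67] = 2613

Let v_k = E[τ | X_0 = k]. Boundary: v_0 = v_106 = 0. Recurrence: v_k = 1 + (v_{k-1} + v_{k+1})/2 for 1 ≤ k ≤ 105. The particular solution to v_k − (v_{k-1} + v_{k+1})/2 = 1 is v_k = −k^2. Adding homogeneous solution A + B k and matching boundaries gives v_k = k (106 − k). Substituting k = 67: v_67 = 67 · 39 = 2613.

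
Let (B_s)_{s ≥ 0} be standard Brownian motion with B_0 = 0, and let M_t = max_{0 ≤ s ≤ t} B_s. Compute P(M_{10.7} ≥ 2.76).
P(M_{10.7} ≥ 2.76) = 2·P(B_{10.7} ≥ 2.76) = 2(1 − Φ(2.76/√10.7)) ≈ 0.3988

By the reflection principle for Brownian motion, P(M_t ≥ a) = 2 · P(B_t ≥ a) for a ≥ 0. Since B_t ~ N(0, t), P(B_t ≥ 2.76) = 1 − Φ(2.76/√t) = 1 − Φ(2.76/√10.7) = 1 − Φ(0.8438). So
  P(M_{10.7} ≥ 2.76) = 2(1 − Φ(0.8438)) ≈ 0.3988.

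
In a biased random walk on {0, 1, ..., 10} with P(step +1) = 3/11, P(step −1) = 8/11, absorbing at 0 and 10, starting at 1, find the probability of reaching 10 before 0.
P(hit 10 before 0) = (1 − (8/3)^1) / (1 − (8/3)^10) = 19683/214736555

Let u_k denote P(reach 10 before 0 | start at k). Boundary: u_0 = 0, u_10 = 1. Recurrence: u_k = 3/11·u_{k+1} + 8/11·u_{k-1} for 1 ≤ k ≤ 9. Try u_k = A + B·r^k with r = q/p = (8/11)/(3/11) = 8/3. Substitution satisfies the recurrence; boundary conditions give:
  u_k = (1 − r^k) / (1 − r^N) = (1 − (8/3)^1) / (1 − (8/3)^10) = 19683/214736555.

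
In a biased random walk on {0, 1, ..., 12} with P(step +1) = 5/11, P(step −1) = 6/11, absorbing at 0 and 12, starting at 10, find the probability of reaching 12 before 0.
P(hit 12 before 0) = (1 − (6/5)^10) / (1 − (6/5)^12) = 115228525/175694701

Let u_k denote P(reach 12 before 0 | start at k). Boundary: u_0 = 0, u_12 = 1. Recurrence: u_k = 5/11·u_{k+1} + 6/11·u_{k-1} for 1 ≤ k ≤ 11. Try u_k = A + B·r^k with r = q/p = (6/11)/(5/11) = 6/5. Substitution satisfies the recurrence; boundary conditions give:
  u_k = (1 − r^k) / (1 − r^N) = (1 − (6/5)^10) / (1 − (6/5)^12) = 115228525/175694701.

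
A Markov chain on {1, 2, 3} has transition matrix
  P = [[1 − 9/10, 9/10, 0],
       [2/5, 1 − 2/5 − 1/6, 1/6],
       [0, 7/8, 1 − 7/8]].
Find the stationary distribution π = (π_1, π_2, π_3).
π = (28/103, 63/103, 12/103)

This is a birth-death chain on three states, which satisfies detailed balance: π_1 · P_{12} = π_2 · P_{21} and π_2 · P_{23} = π_3 · P_{32}.
From π_1 · 9/10 = π_2 · 2/5: π_2/π_1 = (9/10)/(2/5) = 9/4.
From π_2 · 1/6 = π_3 · 7/8: π_3/π_2 = (1/6)/(7/8) = 4/21.
Take π_1 proportional to 1; then unnormalized π = (1, 9/4, 3/7). Normalize by dividing by the sum 103/28:
  π = (28/103, 63/103, 12/103).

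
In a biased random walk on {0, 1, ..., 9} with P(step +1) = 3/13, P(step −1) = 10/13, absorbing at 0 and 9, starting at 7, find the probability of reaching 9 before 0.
P(hit 9 before 0) = (1 − (10/3)^7) / (1 − (10/3)^9) = 12854331/142854331

Let u_k denote P(reach 9 before 0 | start at k). Boundary: u_0 = 0, u_9 = 1. Recurrence: u_k = 3/13·u_{k+1} + 10/13·u_{k-1} for 1 ≤ k ≤ 8. Try u_k = A + B·r^k with r = q/p = (10/13)/(3/13) = 10/3. Substitution satisfies the recurrence; boundary conditions give:
  u_k = (1 − r^k) / (1 − r^N) = (1 − (10/3)^7) / (1 − (10/3)^9) = 12854331/142854331.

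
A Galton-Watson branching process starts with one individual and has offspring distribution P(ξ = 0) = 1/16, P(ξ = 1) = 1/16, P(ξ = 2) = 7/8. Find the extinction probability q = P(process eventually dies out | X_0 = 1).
q = 1/14

The pgf is f(s) = 1/16 + 1/16·s + 7/8·s². The extinction probability q is the smallest fixed point of f in [0, 1]. Setting s = f(s):
  7/8·s² + (1/16 − 1)·s + 1/16 = 0
  7/8·s² − (1/16 + 7/8)·s + 1/16 = 0
which factors as (s − 1)·(7/8·s − 1/16) = 0, giving roots s = 1 and s = (1/16)/(7/8) = 1/14.
Mean offspring μ = 1/16 + 2·7/8 = 29/16 > 1 (supercritical), so q < 1. The extinction probability is the smaller root: q = (1/16)/(7/8) = 1/14.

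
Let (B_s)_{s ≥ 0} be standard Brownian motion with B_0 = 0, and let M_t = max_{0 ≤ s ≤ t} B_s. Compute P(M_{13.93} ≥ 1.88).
P(M_{13.93} ≥ 1.88) = 2·P(B_{13.93} ≥ 1.88) = 2(1 − Φ(1.88/√13.93)) ≈ 0.6145

By the reflection principle for Brownian motion, P(M_t ≥ a) = 2 · P(B_t ≥ a) for a ≥ 0. Since B_t ~ N(0, t), P(B_t ≥ 1.88) = 1 − Φ(1.88/√t) = 1 − Φ(1.88/√13.93) = 1 − Φ(0.5037). So
  P(M_{13.93} ≥ 1.88) = 2(1 − Φ(0.5037)) ≈ 0.6145.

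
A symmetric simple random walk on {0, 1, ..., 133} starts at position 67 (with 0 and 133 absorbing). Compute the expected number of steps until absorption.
E[τ | X_0 = 67] = 4422

Let v_k = E[τ | X_0 = k]. Boundary: v_0 = v_133 = 0. Recurrence: v_k = 1 + (v_{k-1} + v_{k+1})/2 for 1 ≤ k ≤ 132. The particular solution to v_k − (v_{k-1} + v_{k+1})/2 = 1 is v_k = −k^2. Adding homogeneous solution A + B k and matching boundaries gives v_k = k (133 − k). Substituting k = 67: v_67 = 67 · 66 = 4422.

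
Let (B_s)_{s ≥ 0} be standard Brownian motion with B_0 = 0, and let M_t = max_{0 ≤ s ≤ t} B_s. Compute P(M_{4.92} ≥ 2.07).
P(M_{4.92} ≥ 2.07) = 2·P(B_{4.92} ≥ 2.07) = 2(1 − Φ(2.07/√4.92)) ≈ 0.3507

By the reflection principle for Brownian motion, P(M_t ≥ a) = 2 · P(B_t ≥ a) for a ≥ 0. Since B_t ~ N(0, t), P(B_t ≥ 2.07) = 1 − Φ(2.07/√t) = 1 − Φ(2.07/√4.92) = 1 − Φ(0.9332). So
  P(M_{4.92} ≥ 2.07) = 2(1 − Φ(0.9332)) ≈ 0.3507.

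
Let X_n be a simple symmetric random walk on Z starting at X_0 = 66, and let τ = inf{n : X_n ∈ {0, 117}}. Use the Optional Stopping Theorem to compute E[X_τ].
E[X_τ] = 66

X_n is a martingale and τ is a bounded-mean stopping time (indeed τ is finite a.s. with bounded expectation since the walk is in a bounded region). By the OST, E[X_τ] = E[X_0] = 66. Equivalently: E[X_τ] = 117 · P(hit 117 first) + 0 · P(hit 0 first) = 117 · (66/117) = 66.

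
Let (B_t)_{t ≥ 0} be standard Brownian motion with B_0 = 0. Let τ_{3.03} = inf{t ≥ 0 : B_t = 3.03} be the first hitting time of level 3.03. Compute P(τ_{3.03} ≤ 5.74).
P(τ_{3.03} ≤ 5.74) = 2(1 − Φ(3.03/√5.74)) = 2(1 − Φ(1.2647)) ≈ 0.2060

By the reflection principle for standard BM, P(τ_b ≤ t) = 2 · P(B_t ≥ b). Since B_t ~ N(0, t), P(B_t ≥ 3.03) = 1 − Φ(3.03/√t) = 1 − Φ(3.03/√5.74) = 1 − Φ(1.2647) ≈ 0.10299. Doubling: P(τ_{3.03} ≤ 5.74) ≈ 2 · 0.10299 = 0.20598 ≈ 0.2060.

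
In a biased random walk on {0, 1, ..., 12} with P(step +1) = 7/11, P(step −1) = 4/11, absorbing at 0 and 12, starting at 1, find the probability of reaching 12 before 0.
P(hit 12 before 0) = (1 − (4/7)^1) / (1 − (4/7)^12) = 1977326743/4608169995

Let u_k denote P(reach 12 before 0 | start at k). Boundary: u_0 = 0, u_12 = 1. Recurrence: u_k = 7/11·u_{k+1} + 4/11·u_{k-1} for 1 ≤ k ≤ 11. Try u_k = A + B·r^k with r = q/p = (4/11)/(7/11) = 4/7. Substitution satisfies the recurrence; boundary conditions give:
  u_k = (1 − r^k) / (1 − r^N) = (1 − (4/7)^1) / (1 − (4/7)^12) = 1977326743/4608169995.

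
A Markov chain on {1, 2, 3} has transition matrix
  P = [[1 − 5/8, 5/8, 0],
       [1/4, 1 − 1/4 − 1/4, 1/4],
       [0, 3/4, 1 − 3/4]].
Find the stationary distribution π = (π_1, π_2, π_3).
π = (3/13, 15/26, 5/26)

This is a birth-death chain on three states, which satisfies detailed balance: π_1 · P_{12} = π_2 · P_{21} and π_2 · P_{23} = π_3 · P_{32}.
From π_1 · 5/8 = π_2 · 1/4: π_2/π_1 = (5/8)/(1/4) = 5/2.
From π_2 · 1/4 = π_3 · 3/4: π_3/π_2 = (1/4)/(3/4) = 1/3.
Take π_1 proportional to 1; then unnormalized π = (1, 5/2, 5/6). Normalize by dividing by the sum 13/3:
  π = (3/13, 15/26, 5/26).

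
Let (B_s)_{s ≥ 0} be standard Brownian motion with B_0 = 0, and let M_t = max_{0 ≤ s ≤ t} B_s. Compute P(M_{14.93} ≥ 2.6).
P(M_{14.93} ≥ 2.6) = 2·P(B_{14.93} ≥ 2.6) = 2(1 − Φ(2.6/√14.93)) ≈ 0.5010

By the reflection principle for Brownian motion, P(M_t ≥ a) = 2 · P(B_t ≥ a) for a ≥ 0. Since B_t ~ N(0, t), P(B_t ≥ 2.6) = 1 − Φ(2.6/√t) = 1 − Φ(2.6/√14.93) = 1 − Φ(0.6729). So
  P(M_{14.93} ≥ 2.6) = 2(1 − Φ(0.6729)) ≈ 0.5010.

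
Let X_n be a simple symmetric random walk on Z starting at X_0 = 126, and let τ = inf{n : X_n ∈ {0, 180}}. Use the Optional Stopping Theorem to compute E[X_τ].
E[X_τ] = 126

X_n is a martingale and τ is a bounded-mean stopping time (indeed τ is finite a.s. with bounded expectation since the walk is in a bounded region). By the OST, E[X_τ] = E[X_0] = 126. Equivalently: E[X_τ] = 180 · P(hit 180 first) + 0 · P(hit 0 first) = 180 · (126/180) = 126.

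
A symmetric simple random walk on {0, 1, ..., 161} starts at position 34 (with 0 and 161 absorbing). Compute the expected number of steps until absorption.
E[τ | X_0 = 34] = 4318

Let v_k = E[τ | X_0 = k]. Boundary: v_0 = v_161 = 0. Recurrence: v_k = 1 + (v_{k-1} + v_{k+1})/2 for 1 ≤ k ≤ 160. The particular solution to v_k − (v_{k-1} + v_{k+1})/2 = 1 is v_k = −k^2. Adding homogeneous solution A + B k and matching boundaries gives v_k = k (161 − k). Substituting k = 34: v_34 = 34 · 127 = 4318.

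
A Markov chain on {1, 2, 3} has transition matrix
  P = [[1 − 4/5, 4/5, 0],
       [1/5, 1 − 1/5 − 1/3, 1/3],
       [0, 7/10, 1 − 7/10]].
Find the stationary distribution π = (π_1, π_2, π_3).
π = (21/145, 84/145, 8/29)

This is a birth-death chain on three states, which satisfies detailed balance: π_1 · P_{12} = π_2 · P_{21} and π_2 · P_{23} = π_3 · P_{32}.
From π_1 · 4/5 = π_2 · 1/5: π_2/π_1 = (4/5)/(1/5) = 4.
From π_2 · 1/3 = π_3 · 7/10: π_3/π_2 = (1/3)/(7/10) = 10/21.
Take π_1 proportional to 1; then unnormalized π = (1, 4, 40/21). Normalize by dividing by the sum 145/21:
  π = (21/145, 84/145, 8/29).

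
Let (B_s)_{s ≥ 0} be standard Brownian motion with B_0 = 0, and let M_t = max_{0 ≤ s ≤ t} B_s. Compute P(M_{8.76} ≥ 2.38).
P(M_{8.76} ≥ 2.38) = 2·P(B_{8.76} ≥ 2.38) = 2(1 − Φ(2.38/√8.76)) ≈ 0.4213

By the reflection principle for Brownian motion, P(M_t ≥ a) = 2 · P(B_t ≥ a) for a ≥ 0. Since B_t ~ N(0, t), P(B_t ≥ 2.38) = 1 − Φ(2.38/√t) = 1 − Φ(2.38/√8.76) = 1 − Φ(0.8041). So
  P(M_{8.76} ≥ 2.38) = 2(1 − Φ(0.8041)) ≈ 0.4213.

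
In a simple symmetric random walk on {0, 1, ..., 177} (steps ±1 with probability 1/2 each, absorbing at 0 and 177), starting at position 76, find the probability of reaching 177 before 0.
P(hit 177 before 0) = 76/177

Let u_k = P(hit 177 before 0 | start at k). Then u_0 = 0, u_177 = 1, and u_k = u_{k-1}/2 + u_{k+1}/2 for 1 ≤ k ≤ 176. This harmonic recurrence is solved by u_k = k/177, giving u_76 = 76/177.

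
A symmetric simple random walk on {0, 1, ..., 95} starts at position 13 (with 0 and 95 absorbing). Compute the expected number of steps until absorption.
E[τ | X_0 = 13] = 1066

Let v_k = E[τ | X_0 = k]. Boundary: v_0 = v_95 = 0. Recurrence: v_k = 1 + (v_{k-1} + v_{k+1})/2 for 1 ≤ k ≤ 94. The particular solution to v_k − (v_{k-1} + v_{k+1})/2 = 1 is v_k = −k^2. Adding homogeneous solution A + B k and matching boundaries gives v_k = k (95 − k). Substituting k = 13: v_13 = 13 · 82 = 1066.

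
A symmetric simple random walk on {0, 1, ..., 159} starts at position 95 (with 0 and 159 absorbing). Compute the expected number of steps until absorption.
E[τ | X_0 = 95] = 6080

Let v_k = E[τ | X_0 = k]. Boundary: v_0 = v_159 = 0. Recurrence: v_k = 1 + (v_{k-1} + v_{k+1})/2 for 1 ≤ k ≤ 158. The particular solution to v_k − (v_{k-1} + v_{k+1})/2 = 1 is v_k = −k^2. Adding homogeneous solution A + B k and matching boundaries gives v_k = k (159 − k). Substituting k = 95: v_95 = 95 · 64 = 6080.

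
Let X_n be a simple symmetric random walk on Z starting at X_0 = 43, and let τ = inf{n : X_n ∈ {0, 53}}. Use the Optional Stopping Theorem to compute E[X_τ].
E[X_τ] = 43

X_n is a martingale and τ is a bounded-mean stopping time (indeed τ is finite a.s. with bounded expectation since the walk is in a bounded region). By the OST, E[X_τ] = E[X_0] = 43. Equivalently: E[X_τ] = 53 · P(hit 53 first) + 0 · P(hit 0 first) = 53 · (43/53) = 43.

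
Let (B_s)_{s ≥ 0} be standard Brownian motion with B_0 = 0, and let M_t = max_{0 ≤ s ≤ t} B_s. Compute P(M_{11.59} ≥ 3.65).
P(M_{11.59} ≥ 3.65) = 2·P(B_{11.59} ≥ 3.65) = 2(1 − Φ(3.65/√11.59)) ≈ 0.2837

By the reflection principle for Brownian motion, P(M_t ≥ a) = 2 · P(B_t ≥ a) for a ≥ 0. Since B_t ~ N(0, t), P(B_t ≥ 3.65) = 1 − Φ(3.65/√t) = 1 − Φ(3.65/√11.59) = 1 − Φ(1.0721). So
  P(M_{11.59} ≥ 3.65) = 2(1 − Φ(1.0721)) ≈ 0.2837.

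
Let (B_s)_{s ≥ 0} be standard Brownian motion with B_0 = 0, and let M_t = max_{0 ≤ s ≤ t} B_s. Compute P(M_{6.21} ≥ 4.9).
P(M_{6.21} ≥ 4.9) = 2·P(B_{6.21} ≥ 4.9) = 2(1 − Φ(4.9/√6.21)) ≈ 0.0493

By the reflection principle for Brownian motion, P(M_t ≥ a) = 2 · P(B_t ≥ a) for a ≥ 0. Since B_t ~ N(0, t), P(B_t ≥ 4.9) = 1 − Φ(4.9/√t) = 1 − Φ(4.9/√6.21) = 1 − Φ(1.9663). So
  P(M_{6.21} ≥ 4.9) = 2(1 − Φ(1.9663)) ≈ 0.0493.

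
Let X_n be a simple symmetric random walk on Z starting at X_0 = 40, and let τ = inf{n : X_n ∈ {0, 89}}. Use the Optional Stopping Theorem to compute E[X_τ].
E[X_τ] = 40

X_n is a martingale and τ is a bounded-mean stopping time (indeed τ is finite a.s. with bounded expectation since the walk is in a bounded region). By the OST, E[X_τ] = E[X_0] = 40. Equivalently: E[X_τ] = 89 · P(hit 89 first) + 0 · P(hit 0 first) = 89 · (40/89) = 40.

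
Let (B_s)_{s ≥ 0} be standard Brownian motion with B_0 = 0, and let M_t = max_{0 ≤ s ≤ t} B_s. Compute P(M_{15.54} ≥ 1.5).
P(M_{15.54} ≥ 1.5) = 2·P(B_{15.54} ≥ 1.5) = 2(1 − Φ(1.5/√15.54)) ≈ 0.7036

By the reflection principle for Brownian motion, P(M_t ≥ a) = 2 · P(B_t ≥ a) for a ≥ 0. Since B_t ~ N(0, t), P(B_t ≥ 1.5) = 1 − Φ(1.5/√t) = 1 − Φ(1.5/√15.54) = 1 − Φ(0.3805). So
  P(M_{15.54} ≥ 1.5) = 2(1 − Φ(0.3805)) ≈ 0.7036.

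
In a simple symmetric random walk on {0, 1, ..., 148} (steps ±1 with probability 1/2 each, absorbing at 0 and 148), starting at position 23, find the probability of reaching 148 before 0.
P(hit 148 before 0) = 23/148

Let u_k = P(hit 148 before 0 | start at k). Then u_0 = 0, u_148 = 1, and u_k = u_{k-1}/2 + u_{k+1}/2 for 1 ≤ k ≤ 147. This harmonic recurrence is solved by u_k = k/148, giving u_23 = 23/148.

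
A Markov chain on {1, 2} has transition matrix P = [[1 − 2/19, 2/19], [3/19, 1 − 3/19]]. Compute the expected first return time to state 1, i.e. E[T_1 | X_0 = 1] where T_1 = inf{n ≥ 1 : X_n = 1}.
E[T_1 | X_0 = 1] = 1/π_1 = 5/3

For an irreducible recurrent Markov chain with stationary distribution π, E[T_i | X_0 = i] = 1/π_i (Kac's formula). Here π_1 = (3/19)/(2/19 + 3/19) = (3/19)/(5/19) = 3/5, so E[T_1 | X_0 = 1] = 1/π_1 = (2/19 + 3/19)/(3/19) = (5/19)/(3/19) = 5/3.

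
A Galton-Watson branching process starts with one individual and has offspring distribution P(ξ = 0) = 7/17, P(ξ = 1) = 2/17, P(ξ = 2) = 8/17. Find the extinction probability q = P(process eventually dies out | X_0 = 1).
q = 7/8

The pgf is f(s) = 7/17 + 2/17·s + 8/17·s². The extinction probability q is the smallest fixed point of f in [0, 1]. Setting s = f(s):
  8/17·s² + (2/17 − 1)·s + 7/17 = 0
  8/17·s² − (7/17 + 8/17)·s + 7/17 = 0
which factors as (s − 1)·(8/17·s − 7/17) = 0, giving roots s = 1 and s = (7/17)/(8/17) = 7/8.
Mean offspring μ = 2/17 + 2·8/17 = 18/17 > 1 (supercritical), so q < 1. The extinction probability is the smaller root: q = (7/17)/(8/17) = 7/8.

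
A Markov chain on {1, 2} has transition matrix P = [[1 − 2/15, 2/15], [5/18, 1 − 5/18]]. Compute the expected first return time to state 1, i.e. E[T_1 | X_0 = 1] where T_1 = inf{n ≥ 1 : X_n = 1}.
E[T_1 | X_0 = 1] = 1/π_1 = 37/25

For an irreducible recurrent Markov chain with stationary distribution π, E[T_i | X_0 = i] = 1/π_i (Kac's formula). Here π_1 = (5/18)/(2/15 + 5/18) = (5/18)/(37/90) = 25/37, so E[T_1 | X_0 = 1] = 1/π_1 = (2/15 + 5/18)/(5/18) = (37/90)/(5/18) = 37/25.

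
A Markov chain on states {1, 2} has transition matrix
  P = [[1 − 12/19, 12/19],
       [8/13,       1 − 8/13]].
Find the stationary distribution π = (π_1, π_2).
π_1 = 38/77, π_2 = 39/77

Solve πP = π with π_1 + π_2 = 1. From πP = π: π_1 · (1 − 12/19) + π_2 · 8/13 = π_1 ⇒ π_2 · 8/13 = π_1 · 12/19 ⇒ π_2/π_1 = (12/19)/(8/13) = 39/38. Together with π_1 + π_2 = 1:
  π_1 = (8/13)/(12/19 + 8/13) = (8/13)/(308/247) = 38/77,
  π_2 = (12/19)/(12/19 + 8/13) = (12/19)/(308/247) = 39/77.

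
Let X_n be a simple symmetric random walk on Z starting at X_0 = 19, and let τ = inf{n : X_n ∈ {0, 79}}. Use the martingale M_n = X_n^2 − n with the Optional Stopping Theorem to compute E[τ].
E[τ] = 1140

M_n = X_n^2 − n is a martingale (since E[X_{n+1}^2 | F_n] = X_n^2 + 1). By OST (τ has finite mean in a bounded region), E[M_τ] = E[M_0] = X_0^2 − 0 = 19^2 = 361. Also E[M_τ] = E[X_τ^2] − E[τ]. The walk exits at 0 or 79, with P(hit 79 first) = 19/79, so E[X_τ^2] = 79^2 · 19/79 + 0 = 1501. Thus E[τ] = E[X_τ^2] − E[M_τ] = 1501 − 361 = 1140 = 19(79 − 19) = 1140.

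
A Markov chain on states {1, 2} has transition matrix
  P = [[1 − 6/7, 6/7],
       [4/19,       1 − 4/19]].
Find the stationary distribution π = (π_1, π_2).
π_1 = 14/71, π_2 = 57/71

Solve πP = π with π_1 + π_2 = 1. From πP = π: π_1 · (1 − 6/7) + π_2 · 4/19 = π_1 ⇒ π_2 · 4/19 = π_1 · 6/7 ⇒ π_2/π_1 = (6/7)/(4/19) = 57/14. Together with π_1 + π_2 = 1:
  π_1 = (4/19)/(6/7 + 4/19) = (4/19)/(142/133) = 14/71,
  π_2 = (6/7)/(6/7 + 4/19) = (6/7)/(142/133) = 57/71.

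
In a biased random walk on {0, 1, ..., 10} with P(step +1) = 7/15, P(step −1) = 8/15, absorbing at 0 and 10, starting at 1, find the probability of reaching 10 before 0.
P(hit 10 before 0) = (1 − (8/7)^1) / (1 − (8/7)^10) = 40353607/791266575

Let u_k denote P(reach 10 before 0 | start at k). Boundary: u_0 = 0, u_10 = 1. Recurrence: u_k = 7/15·u_{k+1} + 8/15·u_{k-1} for 1 ≤ k ≤ 9. Try u_k = A + B·r^k with r = q/p = (8/15)/(7/15) = 8/7. Substitution satisfies the recurrence; boundary conditions give:
  u_k = (1 − r^k) / (1 − r^N) = (1 − (8/7)^1) / (1 − (8/7)^10) = 40353607/791266575.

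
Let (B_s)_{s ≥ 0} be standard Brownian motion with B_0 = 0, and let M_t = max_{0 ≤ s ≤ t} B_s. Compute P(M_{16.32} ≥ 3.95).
P(M_{16.32} ≥ 3.95) = 2·P(B_{16.32} ≥ 3.95) = 2(1 − Φ(3.95/√16.32)) ≈ 0.3282

By the reflection principle for Brownian motion, P(M_t ≥ a) = 2 · P(B_t ≥ a) for a ≥ 0. Since B_t ~ N(0, t), P(B_t ≥ 3.95) = 1 − Φ(3.95/√t) = 1 − Φ(3.95/√16.32) = 1 − Φ(0.9778). So
  P(M_{16.32} ≥ 3.95) = 2(1 − Φ(0.9778)) ≈ 0.3282.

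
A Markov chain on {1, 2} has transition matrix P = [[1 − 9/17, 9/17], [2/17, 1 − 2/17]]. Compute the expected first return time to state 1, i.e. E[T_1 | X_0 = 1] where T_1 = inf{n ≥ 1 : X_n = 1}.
E[T_1 | X_0 = 1] = 1/π_1 = 11/2

For an irreducible recurrent Markov chain with stationary distribution π, E[T_i | X_0 = i] = 1/π_i (Kac's formula). Here π_1 = (2/17)/(9/17 + 2/17) = (2/17)/(11/17) = 2/11, so E[T_1 | X_0 = 1] = 1/π_1 = (9/17 + 2/17)/(2/17) = (11/17)/(2/17) = 11/2.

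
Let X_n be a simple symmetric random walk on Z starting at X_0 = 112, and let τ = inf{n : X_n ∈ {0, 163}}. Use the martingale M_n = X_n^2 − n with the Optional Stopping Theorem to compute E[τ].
E[τ] = 5712

M_n = X_n^2 − n is a martingale (since E[X_{n+1}^2 | F_n] = X_n^2 + 1). By OST (τ has finite mean in a bounded region), E[M_τ] = E[M_0] = X_0^2 − 0 = 112^2 = 12544. Also E[M_τ] = E[X_τ^2] − E[τ]. The walk exits at 0 or 163, with P(hit 163 first) = 112/163, so E[X_τ^2] = 163^2 · 112/163 + 0 = 18256. Thus E[τ] = E[X_τ^2] − E[M_τ] = 18256 − 12544 = 5712 = 112(163 − 112) = 5712.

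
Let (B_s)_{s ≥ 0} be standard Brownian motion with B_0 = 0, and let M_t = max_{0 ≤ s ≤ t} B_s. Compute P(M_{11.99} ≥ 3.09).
P(M_{11.99} ≥ 3.09) = 2·P(B_{11.99} ≥ 3.09) = 2(1 − Φ(3.09/√11.99)) ≈ 0.3722

By the reflection principle for Brownian motion, P(M_t ≥ a) = 2 · P(B_t ≥ a) for a ≥ 0. Since B_t ~ N(0, t), P(B_t ≥ 3.09) = 1 − Φ(3.09/√t) = 1 − Φ(3.09/√11.99) = 1 − Φ(0.8924). So
  P(M_{11.99} ≥ 3.09) = 2(1 − Φ(0.8924)) ≈ 0.3722.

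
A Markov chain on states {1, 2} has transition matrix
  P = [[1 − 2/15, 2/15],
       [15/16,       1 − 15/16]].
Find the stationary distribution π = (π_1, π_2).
π_1 = 225/257, π_2 = 32/257

Solve πP = π with π_1 + π_2 = 1. From πP = π: π_1 · (1 − 2/15) + π_2 · 15/16 = π_1 ⇒ π_2 · 15/16 = π_1 · 2/15 ⇒ π_2/π_1 = (2/15)/(15/16) = 32/225. Together with π_1 + π_2 = 1:
  π_1 = (15/16)/(2/15 + 15/16) = (15/16)/(257/240) = 225/257,
  π_2 = (2/15)/(2/15 + 15/16) = (2/15)/(257/240) = 32/257.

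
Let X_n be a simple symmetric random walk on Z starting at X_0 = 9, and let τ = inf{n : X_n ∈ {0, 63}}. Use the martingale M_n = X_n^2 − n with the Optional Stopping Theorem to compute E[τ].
E[τ] = 486

M_n = X_n^2 − n is a martingale (since E[X_{n+1}^2 | F_n] = X_n^2 + 1). By OST (τ has finite mean in a bounded region), E[M_τ] = E[M_0] = X_0^2 − 0 = 9^2 = 81. Also E[M_τ] = E[X_τ^2] − E[τ]. The walk exits at 0 or 63, with P(hit 63 first) = 9/63, so E[X_τ^2] = 63^2 · 9/63 + 0 = 567. Thus E[τ] = E[X_τ^2] − E[M_τ] = 567 − 81 = 486 = 9(63 − 9) = 486.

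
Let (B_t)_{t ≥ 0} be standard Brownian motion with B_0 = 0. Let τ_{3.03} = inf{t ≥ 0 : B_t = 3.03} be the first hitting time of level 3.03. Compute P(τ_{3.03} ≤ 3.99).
P(τ_{3.03} ≤ 3.99) = 2(1 − Φ(3.03/√3.99)) = 2(1 − Φ(1.5169)) ≈ 0.1293

By the reflection principle for standard BM, P(τ_b ≤ t) = 2 · P(B_t ≥ b). Since B_t ~ N(0, t), P(B_t ≥ 3.03) = 1 − Φ(3.03/√t) = 1 − Φ(3.03/√3.99) = 1 − Φ(1.5169) ≈ 0.06465. Doubling: P(τ_{3.03} ≤ 3.99) ≈ 2 · 0.06465 = 0.12930 ≈ 0.1293.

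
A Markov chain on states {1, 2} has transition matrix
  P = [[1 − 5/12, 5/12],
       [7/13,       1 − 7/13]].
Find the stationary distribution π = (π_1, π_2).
π_1 = 84/149, π_2 = 65/149

Solve πP = π with π_1 + π_2 = 1. From πP = π: π_1 · (1 − 5/12) + π_2 · 7/13 = π_1 ⇒ π_2 · 7/13 = π_1 · 5/12 ⇒ π_2/π_1 = (5/12)/(7/13) = 65/84. Together with π_1 + π_2 = 1:
  π_1 = (7/13)/(5/12 + 7/13) = (7/13)/(149/156) = 84/149,
  π_2 = (5/12)/(5/12 + 7/13) = (5/12)/(149/156) = 65/149.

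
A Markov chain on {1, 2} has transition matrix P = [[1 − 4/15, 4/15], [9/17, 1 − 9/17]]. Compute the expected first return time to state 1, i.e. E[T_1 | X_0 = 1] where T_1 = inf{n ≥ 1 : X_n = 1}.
E[T_1 | X_0 = 1] = 1/π_1 = 203/135

For an irreducible recurrent Markov chain with stationary distribution π, E[T_i | X_0 = i] = 1/π_i (Kac's formula). Here π_1 = (9/17)/(4/15 + 9/17) = (9/17)/(203/255) = 135/203, so E[T_1 | X_0 = 1] = 1/π_1 = (4/15 + 9/17)/(9/17) = (203/255)/(9/17) = 203/135.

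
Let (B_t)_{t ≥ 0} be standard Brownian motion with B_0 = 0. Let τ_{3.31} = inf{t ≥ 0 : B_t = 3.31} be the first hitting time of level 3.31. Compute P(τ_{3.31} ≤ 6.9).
P(τ_{3.31} ≤ 6.9) = 2(1 − Φ(3.31/√6.9)) = 2(1 − Φ(1.2601)) ≈ 0.2076

By the reflection principle for standard BM, P(τ_b ≤ t) = 2 · P(B_t ≥ b). Since B_t ~ N(0, t), P(B_t ≥ 3.31) = 1 − Φ(3.31/√t) = 1 − Φ(3.31/√6.9) = 1 − Φ(1.2601) ≈ 0.10382. Doubling: P(τ_{3.31} ≤ 6.9) ≈ 2 · 0.10382 = 0.20764 ≈ 0.2076.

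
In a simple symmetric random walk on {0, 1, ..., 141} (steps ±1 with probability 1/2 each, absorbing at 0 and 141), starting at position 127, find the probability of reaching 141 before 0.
P(hit 141 before 0) = 127/141

Let u_k = P(hit 141 before 0 | start at k). Then u_0 = 0, u_141 = 1, and u_k = u_{k-1}/2 + u_{k+1}/2 for 1 ≤ k ≤ 140. This harmonic recurrence is solved by u_k = k/141, giving u_127 = 127/141.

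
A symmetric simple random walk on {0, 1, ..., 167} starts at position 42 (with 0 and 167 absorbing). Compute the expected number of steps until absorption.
E[τ | X_0 = 42] = 5250

Let v_k = E[τ | X_0 = k]. Boundary: v_0 = v_167 = 0. Recurrence: v_k = 1 + (v_{k-1} + v_{k+1})/2 for 1 ≤ k ≤ 166. The particular solution to v_k − (v_{k-1} + v_{k+1})/2 = 1 is v_k = −k^2. Adding homogeneous solution A + B k and matching boundaries gives v_k = k (167 − k). Substituting k = 42: v_42 = 42 · 125 = 5250.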